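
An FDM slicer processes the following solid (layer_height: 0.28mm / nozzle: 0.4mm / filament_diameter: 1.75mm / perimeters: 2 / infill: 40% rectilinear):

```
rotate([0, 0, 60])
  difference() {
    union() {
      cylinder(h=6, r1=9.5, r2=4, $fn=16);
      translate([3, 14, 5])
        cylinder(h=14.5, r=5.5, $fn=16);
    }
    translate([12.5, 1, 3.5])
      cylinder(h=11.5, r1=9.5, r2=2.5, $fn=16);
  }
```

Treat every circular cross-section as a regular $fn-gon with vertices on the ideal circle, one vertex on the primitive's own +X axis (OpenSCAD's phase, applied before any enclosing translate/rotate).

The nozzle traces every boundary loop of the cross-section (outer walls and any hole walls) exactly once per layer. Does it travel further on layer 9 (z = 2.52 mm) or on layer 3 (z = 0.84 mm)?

Layer 9 (z = 2.52): the cone contributes a regular 16-gon of circumradius 7.190 (interpolated between r1=9.5 and r2=4 at t=0.420) (perimeter = 2·16·7.190·sin(180°/16) = 44.89 mm); the cylinder at (3, 14) is not intersected at this z (z outside [5, 19.5]); Merging all regions: only the cone is present, so the union is just that shape — boundary = 44.89 mm; the cone at (12.5, 1) is not intersected at this z (z outside [3.5, 15]); Taking the first minus the rest: none of the subtracted shapes is present at this height, so that combined region is unchanged — boundary = 44.89 mm; (rotated 60° about Z; rotation is an isometry so areas/perimeters/island counts are preserved). So its perimeter = 44.89 mm. Layer 3 (z = 0.84): the cone contributes a regular 16-gon of circumradius 8.730 (interpolated between r1=9.5 and r2=4 at t=0.140) (perimeter = 2·16·8.730·sin(180°/16) = 54.50 mm); the cylinder at (3, 14) is not intersected at this z (z outside [5, 19.5]); Combining (union): only the cone is present, so the union is just that shape — boundary = 54.50 mm; the cone at (12.5, 1) does not reach this height (z outside [3.5, 15]); Subtracting the remaining from the first: none of the subtracted shapes is present at this height, so that combined region is unchanged — boundary = 54.50 mm; (whole slice rotated 60° about Z — lengths, areas and connectivity unchanged). So its perimeter = 54.50 mm. Layer 3 is larger (54.50 vs 44.89 mm).

layer 3 (z = 0.84 mm)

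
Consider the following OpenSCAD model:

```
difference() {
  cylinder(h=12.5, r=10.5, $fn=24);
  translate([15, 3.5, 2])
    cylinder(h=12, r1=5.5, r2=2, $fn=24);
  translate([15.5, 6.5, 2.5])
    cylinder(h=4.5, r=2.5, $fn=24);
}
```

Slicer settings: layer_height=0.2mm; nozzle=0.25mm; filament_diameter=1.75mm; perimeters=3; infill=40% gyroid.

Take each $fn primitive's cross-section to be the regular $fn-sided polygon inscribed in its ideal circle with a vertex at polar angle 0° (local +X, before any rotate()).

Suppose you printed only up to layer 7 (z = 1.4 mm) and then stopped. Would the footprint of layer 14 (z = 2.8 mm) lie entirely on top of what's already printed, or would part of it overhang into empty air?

entirely on top

Compare the two slices. At z = 1.4: the r=10.5 cylinder contributes a regular 24-gon of circumradius 10.5 (area = (24/2)·10.500²·sin(360°/24) = 342.42 mm²); the cone at (15, 3.5) is not intersected at this z (z outside [2, 14]); the cylinder at (15.5, 6.5) is not intersected at this z (z outside [2.5, 7]); Taking the first minus the rest: none of the subtracted shapes is present at this height, so the r=10.5 cylinder is unchanged — area = 342.42 mm². At z = 2.8: the r=10.5 cylinder contributes a regular 24-gon of circumradius 10.5 (area = (24/2)·10.500²·sin(360°/24) = 342.42 mm²); the cone at (15, 3.5): at t=0.067 of its height the radius interpolates to r₁+(r₂−r₁)t = 5.267, giving a regular 24-gon of that circumradius (area = (24/2)·5.267²·sin(360°/24) = 86.15 mm²); the r=2.5 cylinder at (15.5, 6.5) gives a regular 24-gon of circumradius 2.5 (constant along its height) (area = (24/2)·2.500²·sin(360°/24) = 19.41 mm²); After the difference (first − rest): starting from the r=10.5 cylinder (342.42 mm²), the cone at (15, 3.5) partially overlaps it — only the 0.50 mm² overlap (of its 86.15 mm²) is removed, clipping the outline; the r=2.5 cylinder at (15.5, 6.5) misses the remaining region (no effect) — area = 341.91 mm². Checking containment: the cross-section at z = 2.8 is a subset of the cross-section at z = 1.4.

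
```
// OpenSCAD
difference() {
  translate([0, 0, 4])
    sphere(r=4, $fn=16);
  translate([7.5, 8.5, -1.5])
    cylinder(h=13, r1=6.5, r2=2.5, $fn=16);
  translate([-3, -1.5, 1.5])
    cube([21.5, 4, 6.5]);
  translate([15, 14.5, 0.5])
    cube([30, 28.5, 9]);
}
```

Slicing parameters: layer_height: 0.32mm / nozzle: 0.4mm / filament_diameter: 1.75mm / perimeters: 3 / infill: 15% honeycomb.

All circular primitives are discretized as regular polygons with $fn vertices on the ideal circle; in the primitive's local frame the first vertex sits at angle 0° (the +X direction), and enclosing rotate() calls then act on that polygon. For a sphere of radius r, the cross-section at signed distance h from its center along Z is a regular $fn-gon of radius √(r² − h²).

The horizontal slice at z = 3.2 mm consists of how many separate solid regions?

2

At z = 3.2 mm: the r=4 sphere slices to a regular 16-gon of circumradius 3.919 (√(r²−h²) with h=0.8 from center); the cone at (7.5, 8.5) contributes a regular 16-gon of circumradius 5.054 (interpolated between r1=6.5 and r2=2.5 at t=0.362); the cube at (-3, -1.5) (footprint 21.5×4) is included at this height; the cube at (15, 14.5) (footprint 30×28.5) is included at this height; Taking the first minus the rest: starting from the r=4 sphere, the cone at (7.5, 8.5) misses the remaining region (no effect); the 21.5×4 cube at (-3, -1.5) partially overlaps it — only the 26.59 mm² overlap (of its 86.00 mm²) is removed, clipping the outline; the 30×28.5 cube at (15, 14.5) misses the remaining region (no effect) — 2 connected regions. The result has 2 disconnected regions.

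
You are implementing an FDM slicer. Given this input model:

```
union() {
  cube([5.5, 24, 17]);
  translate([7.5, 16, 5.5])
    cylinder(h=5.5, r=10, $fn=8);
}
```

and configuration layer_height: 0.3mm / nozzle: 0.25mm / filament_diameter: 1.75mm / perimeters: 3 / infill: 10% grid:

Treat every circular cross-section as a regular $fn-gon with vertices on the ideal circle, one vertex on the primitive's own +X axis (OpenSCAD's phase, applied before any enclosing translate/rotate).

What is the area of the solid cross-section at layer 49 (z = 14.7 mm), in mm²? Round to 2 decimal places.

132.00 mm²

At z = 14.7 mm: the cube is present — its section is the full 5.5×24 rectangle (area 132.00 mm²); the cylinder at (7.5, 16) does not reach this height (z outside [5.5, 11]); Taking the union: only the 5.5×24 cube is present, so the union is just that shape — area = 132.00 mm². Overall, the cross-section is a single solid region. Net area = 132.00 mm².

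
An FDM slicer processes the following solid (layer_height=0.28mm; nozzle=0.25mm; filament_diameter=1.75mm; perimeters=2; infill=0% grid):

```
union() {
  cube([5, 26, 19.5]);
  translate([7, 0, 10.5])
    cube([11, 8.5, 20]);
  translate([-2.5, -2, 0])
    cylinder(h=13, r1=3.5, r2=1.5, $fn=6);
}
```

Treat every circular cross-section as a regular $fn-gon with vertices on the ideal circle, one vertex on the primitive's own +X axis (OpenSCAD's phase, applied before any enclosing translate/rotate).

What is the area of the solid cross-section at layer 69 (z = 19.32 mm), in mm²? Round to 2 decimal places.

At z = 19.32 mm: the cube (footprint 5×26) is included at this height (area 130.00 mm²); the 11×8.5 cube at (7, 0) contributes its full rectangle (area 93.50 mm²); the cone at (-2.5, -2) does not reach this height (z outside [0, 13]); Taking the union: the 2 present regions are separate (no shared area or edge), so areas and boundary lengths simply add and each stays a separate island — area = 223.50 mm². Overall, the cross-section has 2 separate islands. Net area = 223.50 mm².

223.50 mm²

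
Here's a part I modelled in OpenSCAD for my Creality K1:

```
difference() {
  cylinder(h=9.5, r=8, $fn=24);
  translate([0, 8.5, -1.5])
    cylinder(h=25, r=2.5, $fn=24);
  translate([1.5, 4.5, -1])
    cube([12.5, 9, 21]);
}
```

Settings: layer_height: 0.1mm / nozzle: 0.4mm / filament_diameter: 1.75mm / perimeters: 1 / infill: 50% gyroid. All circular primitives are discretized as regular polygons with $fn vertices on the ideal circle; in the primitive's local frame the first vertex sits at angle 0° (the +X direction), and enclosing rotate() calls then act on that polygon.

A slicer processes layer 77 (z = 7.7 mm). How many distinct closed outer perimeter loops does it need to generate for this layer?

At z = 7.7 mm: the cylinder: section is a regular 24-gon, circumradius r=8; the r=2.5 cylinder at (0, 8.5) contributes a regular 24-gon of circumradius 2.5; the 12.5×9 cube at (1.5, 4.5) contributes its full rectangle; After the difference (first − rest): starting from the r=8 cylinder, the r=2.5 cylinder at (0, 8.5) partially overlaps it — only the 6.46 mm² overlap (of its 19.41 mm²) is removed, clipping the outline; the 12.5×9 cube at (1.5, 4.5) partially overlaps it — only the 10.16 mm² overlap (of its 112.50 mm²) is removed, clipping the outline — 1 connected region. The result has 1 disconnected region.

1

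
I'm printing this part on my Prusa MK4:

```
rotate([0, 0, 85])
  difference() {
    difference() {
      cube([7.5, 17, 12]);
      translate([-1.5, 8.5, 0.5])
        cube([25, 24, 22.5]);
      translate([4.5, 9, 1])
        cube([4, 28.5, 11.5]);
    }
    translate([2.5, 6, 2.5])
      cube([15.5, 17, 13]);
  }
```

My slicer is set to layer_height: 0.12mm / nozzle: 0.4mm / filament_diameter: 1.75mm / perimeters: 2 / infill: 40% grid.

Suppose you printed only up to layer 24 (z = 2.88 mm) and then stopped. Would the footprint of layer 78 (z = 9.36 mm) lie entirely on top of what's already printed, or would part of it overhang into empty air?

Compare the two slices. At z = 2.88: the cube (footprint 7.5×17) is included at this height (area 127.50 mm²); the cube at (-1.5, 8.5) is present — its section is the full 25×24 rectangle (area 600.00 mm²); the cube at (4.5, 9) is present — its section is the full 4×28.5 rectangle (area 114.00 mm²); Subtracting the remaining from the first: starting from the 7.5×17 cube (127.50 mm²), the 25×24 cube at (-1.5, 8.5) partially overlaps it — only the 63.75 mm² overlap (of its 600.00 mm²) is removed, clipping the outline; the 4×28.5 cube at (4.5, 9) misses the remaining region (no effect) — area = 63.75 mm²; the 15.5×17 cube at (2.5, 6) contributes its full rectangle (area 263.50 mm²); After the difference (first − rest): starting from that combined region (63.75 mm²), the 15.5×17 cube at (2.5, 6) partially overlaps it — only the 12.50 mm² overlap (of its 263.50 mm²) is removed, clipping the outline — area = 51.25 mm²; (whole slice rotated 85° about Z — lengths, areas and connectivity unchanged). At z = 9.36: the cube (footprint 7.5×17) is included at this height (area 127.50 mm²); the 25×24 cube at (-1.5, 8.5) contributes its full rectangle (area 600.00 mm²); the 4×28.5 cube at (4.5, 9) contributes its full rectangle (area 114.00 mm²); Subtracting the remaining from the first: starting from the 7.5×17 cube (127.50 mm²), the 25×24 cube at (-1.5, 8.5) partially overlaps it — only the 63.75 mm² overlap (of its 600.00 mm²) is removed, clipping the outline; the 4×28.5 cube at (4.5, 9) misses the remaining region (no effect) — area = 63.75 mm²; the cube at (2.5, 6) (footprint 15.5×17) is included at this height (area 263.50 mm²); Taking the first minus the rest: starting from the result so far (63.75 mm²), the 15.5×17 cube at (2.5, 6) partially overlaps it — only the 12.50 mm² overlap (of its 263.50 mm²) is removed, clipping the outline — area = 51.25 mm²; (rotated 85° about Z; rotation is an isometry so areas/perimeters/island counts are preserved). Checking containment: the cross-section at z = 9.36 is a subset of the cross-section at z = 2.88.

entirely on top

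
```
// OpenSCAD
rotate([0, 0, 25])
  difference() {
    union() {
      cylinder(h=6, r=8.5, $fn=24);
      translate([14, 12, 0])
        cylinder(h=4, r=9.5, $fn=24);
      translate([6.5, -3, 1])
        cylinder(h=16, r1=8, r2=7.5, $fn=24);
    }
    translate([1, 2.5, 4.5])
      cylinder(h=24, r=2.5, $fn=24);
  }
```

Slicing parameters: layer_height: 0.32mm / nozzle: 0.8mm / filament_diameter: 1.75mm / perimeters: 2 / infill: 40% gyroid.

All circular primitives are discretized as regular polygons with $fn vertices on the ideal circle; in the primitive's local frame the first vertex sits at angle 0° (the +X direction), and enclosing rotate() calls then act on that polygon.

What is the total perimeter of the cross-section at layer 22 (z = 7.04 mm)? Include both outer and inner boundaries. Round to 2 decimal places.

50.95 mm

At z = 7.04 mm: the cylinder does not reach this height (z outside [0, 6]); the cylinder at (14, 12) does not reach this height (z outside [0, 4]); the cone at (6.5, -3): at t=0.378 of its height the radius interpolates to r₁+(r₂−r₁)t = 7.811, giving a regular 24-gon of that circumradius (perimeter = 2·24·7.811·sin(180°/24) = 48.94 mm); Taking the union: only the cone at (6.5, -3) is present, so the union is just that shape — boundary = 48.94 mm; the r=2.5 cylinder at (1, 2.5) gives a regular 24-gon of circumradius 2.5 (constant along its height) (perimeter = 2·24·2.500·sin(180°/24) = 15.66 mm); After the difference (first − rest): starting from that combined region, the r=2.5 cylinder at (1, 2.5) partially overlaps it — only the 9.01 mm² overlap (of its 19.41 mm²) is removed, clipping the outline — boundary = 50.95 mm; (rotated 25° about Z; rotation is an isometry so areas/perimeters/island counts are preserved). Overall, the cross-section is a single solid region. Total boundary length (outer) = 50.95 mm.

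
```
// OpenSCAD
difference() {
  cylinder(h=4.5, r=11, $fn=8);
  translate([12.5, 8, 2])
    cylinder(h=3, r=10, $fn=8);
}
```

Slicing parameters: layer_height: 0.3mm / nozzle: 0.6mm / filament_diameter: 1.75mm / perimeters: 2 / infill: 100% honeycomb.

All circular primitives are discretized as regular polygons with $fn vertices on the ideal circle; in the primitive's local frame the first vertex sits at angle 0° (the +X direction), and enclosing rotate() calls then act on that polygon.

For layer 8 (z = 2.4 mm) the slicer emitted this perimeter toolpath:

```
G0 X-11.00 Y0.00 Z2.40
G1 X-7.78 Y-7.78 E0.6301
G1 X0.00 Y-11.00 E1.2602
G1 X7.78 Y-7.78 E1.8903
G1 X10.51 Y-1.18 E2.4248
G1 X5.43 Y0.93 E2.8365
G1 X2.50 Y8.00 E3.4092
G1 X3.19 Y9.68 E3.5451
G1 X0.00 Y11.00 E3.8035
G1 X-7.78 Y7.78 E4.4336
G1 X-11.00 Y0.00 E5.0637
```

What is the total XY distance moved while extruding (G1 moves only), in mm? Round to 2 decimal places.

Sum the Euclidean lengths of each G1 segment: total = 67.66 mm.

67.66 mm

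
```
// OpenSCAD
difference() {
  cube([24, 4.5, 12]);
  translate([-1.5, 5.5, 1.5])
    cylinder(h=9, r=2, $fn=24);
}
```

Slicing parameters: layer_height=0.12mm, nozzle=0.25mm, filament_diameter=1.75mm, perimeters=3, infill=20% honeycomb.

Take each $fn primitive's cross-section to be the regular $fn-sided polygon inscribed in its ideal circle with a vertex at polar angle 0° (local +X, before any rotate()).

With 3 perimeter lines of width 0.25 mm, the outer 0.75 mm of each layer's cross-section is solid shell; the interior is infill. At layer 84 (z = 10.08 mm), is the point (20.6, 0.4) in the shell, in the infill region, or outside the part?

At z = 10.08 mm: the cube is present — its section is the full 24×4.5 rectangle; the r=2 cylinder at (-1.5, 5.5) contributes a regular 24-gon of circumradius 2; Taking the first minus the rest: starting from the 24×4.5 cube, the r=2 cylinder at (-1.5, 5.5) partially overlaps it — only the 0.04 mm² overlap (of its 12.42 mm²) is removed, clipping the outline — 1 connected region. Overall, the cross-section is a single solid region. The nearest boundary edge runs (24.00, 0.00)→(0.00, 0.00); distance from the point to it = 0.40 mm. The point is inside the cross-section, 0.40 mm from the nearest boundary — within the 0.75 mm shell band (3 × 0.25).

shell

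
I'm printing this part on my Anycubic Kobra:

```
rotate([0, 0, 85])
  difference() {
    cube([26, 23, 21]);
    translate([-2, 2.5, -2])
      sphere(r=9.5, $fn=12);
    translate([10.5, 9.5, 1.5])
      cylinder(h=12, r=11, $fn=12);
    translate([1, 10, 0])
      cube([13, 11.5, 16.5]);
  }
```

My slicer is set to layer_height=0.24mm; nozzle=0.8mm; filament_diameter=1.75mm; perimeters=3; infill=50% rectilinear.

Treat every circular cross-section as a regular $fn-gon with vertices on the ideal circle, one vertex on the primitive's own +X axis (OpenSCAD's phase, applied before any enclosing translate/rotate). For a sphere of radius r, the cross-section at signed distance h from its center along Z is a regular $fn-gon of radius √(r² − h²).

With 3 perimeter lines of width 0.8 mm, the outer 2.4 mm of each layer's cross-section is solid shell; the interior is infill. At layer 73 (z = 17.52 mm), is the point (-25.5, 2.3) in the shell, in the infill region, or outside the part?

At z = 17.52 mm: the cube is present — its section is the full 26×23 rectangle; the sphere at (-2, 2.5) is not intersected at this z (|z−center|=19.520 > r=9.5); the cylinder at (10.5, 9.5) does not reach this height (z outside [1.5, 13.5]); the cube at (1, 10) is absent (z outside [0, 16.5]); Subtracting the remaining from the first: none of the subtracted shapes is present at this height, so the 26×23 cube is unchanged — 1 connected region; (whole slice rotated 85° about Z — lengths, areas and connectivity unchanged). Overall, the cross-section is a single solid region. Undo the 85° rotation: the query point maps to (0.069, 25.603) in the un-rotated model frame. The nearest boundary edge runs (26.00, 23.00)→(0.00, 23.00); distance from the point to it = 2.60 mm. The point is not inside any of the regions above, so it lies outside the cross-section (2.60 mm from the nearest boundary).

outside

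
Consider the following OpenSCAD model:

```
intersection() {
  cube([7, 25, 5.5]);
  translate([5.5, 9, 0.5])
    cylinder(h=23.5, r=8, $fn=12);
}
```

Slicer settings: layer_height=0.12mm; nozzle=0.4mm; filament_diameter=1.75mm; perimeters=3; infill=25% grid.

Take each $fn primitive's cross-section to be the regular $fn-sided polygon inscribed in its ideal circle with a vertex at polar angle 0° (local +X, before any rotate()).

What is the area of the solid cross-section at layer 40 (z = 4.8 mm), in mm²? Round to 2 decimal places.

101.64 mm²

At z = 4.8 mm: the 7×25 cube contributes its full rectangle (area 175.00 mm²); the cylinder at (5.5, 9): section is a regular 12-gon, circumradius r=8 (area = (12/2)·8.000²·sin(360°/12) = 192.00 mm²); Keeping only the common overlap: the r=8 cylinder at (5.5, 9) partially overlaps the 7×25 cube; clipping to the common part keeps 101.64 mm² — area = 101.64 mm². Overall, the cross-section is a single solid region. Net area = 101.64 mm².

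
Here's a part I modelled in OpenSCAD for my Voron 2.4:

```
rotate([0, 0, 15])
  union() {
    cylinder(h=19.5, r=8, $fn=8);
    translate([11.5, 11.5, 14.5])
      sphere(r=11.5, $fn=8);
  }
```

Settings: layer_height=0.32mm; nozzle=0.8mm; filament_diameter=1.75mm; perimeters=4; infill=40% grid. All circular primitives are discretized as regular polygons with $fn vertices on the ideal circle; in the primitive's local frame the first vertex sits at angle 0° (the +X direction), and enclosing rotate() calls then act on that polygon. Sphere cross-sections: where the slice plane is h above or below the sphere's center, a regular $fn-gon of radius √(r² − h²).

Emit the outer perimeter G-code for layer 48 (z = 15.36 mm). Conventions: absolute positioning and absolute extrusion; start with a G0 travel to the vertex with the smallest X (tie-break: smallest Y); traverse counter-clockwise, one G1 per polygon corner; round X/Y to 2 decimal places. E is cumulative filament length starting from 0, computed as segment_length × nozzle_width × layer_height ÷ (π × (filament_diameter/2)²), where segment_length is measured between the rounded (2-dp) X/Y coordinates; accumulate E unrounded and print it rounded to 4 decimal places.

G0 X-7.73 Y-2.07 Z15.36
G1 X-4.00 Y-6.93 E0.6520
G1 X2.07 Y-7.73 E1.3037
G1 X6.93 Y-4.00 E1.9557
G1 X7.73 Y2.07 E2.6074
G1 X6.55 Y3.61 E2.8138
G1 X11.10 Y3.01 E3.3023
G1 X18.06 Y8.35 E4.2360
G1 X19.21 Y17.05 E5.1700
G1 X13.87 Y24.02 E6.1045
G1 X5.16 Y25.16 E7.0395
G1 X-1.80 Y19.82 E7.9731
G1 X-2.95 Y11.12 E8.9072
G1 X-0.15 Y7.47 E9.3968
G1 X-2.07 Y7.73 E9.6030
G1 X-6.93 Y4.00 E10.2550
G1 X-7.73 Y-2.07 E10.9067

At z = 15.36 mm: the r=8 cylinder contributes a regular 8-gon of circumradius 8; the r=11.5 sphere at (11.5, 11.5) slices to a regular 8-gon of circumradius 11.468 (√(r²−h²) with h=0.86 from center); Merging all regions: the regions partially overlap (shared area 12.39 mm²), so overlapping operands fuse into one piece — 1 connected region; (whole slice rotated 15° about Z — lengths, areas and connectivity unchanged). The outline is a single polygon with 16 vertices. Extrusion per mm of travel: 0.8 × 0.32 / (π × 0.875²) = 0.106432. Accumulating E over each segment gives final E = 10.9067.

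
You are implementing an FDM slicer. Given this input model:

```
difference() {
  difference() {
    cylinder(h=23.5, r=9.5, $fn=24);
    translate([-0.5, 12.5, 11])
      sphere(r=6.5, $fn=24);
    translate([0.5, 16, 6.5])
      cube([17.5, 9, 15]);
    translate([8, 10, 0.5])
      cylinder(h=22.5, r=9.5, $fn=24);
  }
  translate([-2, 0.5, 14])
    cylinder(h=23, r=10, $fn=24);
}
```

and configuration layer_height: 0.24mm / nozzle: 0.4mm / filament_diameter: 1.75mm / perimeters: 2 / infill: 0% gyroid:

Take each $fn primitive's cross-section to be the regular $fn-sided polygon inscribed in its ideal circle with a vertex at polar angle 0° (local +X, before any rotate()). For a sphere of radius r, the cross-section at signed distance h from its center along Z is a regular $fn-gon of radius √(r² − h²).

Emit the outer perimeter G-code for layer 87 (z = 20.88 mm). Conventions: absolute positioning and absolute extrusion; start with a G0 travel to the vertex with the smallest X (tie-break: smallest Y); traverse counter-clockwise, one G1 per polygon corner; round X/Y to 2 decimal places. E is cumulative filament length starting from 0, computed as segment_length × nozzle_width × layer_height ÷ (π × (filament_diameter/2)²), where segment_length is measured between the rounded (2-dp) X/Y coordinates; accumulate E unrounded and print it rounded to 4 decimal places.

G0 X-1.00 Y-9.37 Z20.88
G1 X0.00 Y-9.50 E0.0402
G1 X2.46 Y-9.18 E0.1393
G1 X4.75 Y-8.23 E0.2382
G1 X6.72 Y-6.72 E0.3373
G1 X8.23 Y-4.75 E0.4363
G1 X9.18 Y-2.46 E0.5353
G1 X9.50 Y0.00 E0.6343
G1 X9.41 Y0.69 E0.6621
G1 X8.00 Y0.50 E0.7189
G1 X7.66 Y-2.09 E0.8231
G1 X6.66 Y-4.50 E0.9273
G1 X5.07 Y-6.57 E1.0314
G1 X3.00 Y-8.16 E1.1356
G1 X0.59 Y-9.16 E1.2398
G1 X-1.00 Y-9.37 E1.3038

At z = 20.88 mm: the r=9.5 cylinder contributes a regular 24-gon of circumradius 9.5; the sphere at (-0.5, 12.5) does not reach this height (|z−center|=9.880 > r=6.5); the cube at (0.5, 16) (footprint 17.5×9) is included at this height; the r=9.5 cylinder at (8, 10) gives a regular 24-gon of circumradius 9.5 (constant along its height); Subtracting the remaining from the first: starting from the r=9.5 cylinder, the 17.5×9 cube at (0.5, 16) misses the remaining region (no effect); the r=9.5 cylinder at (8, 10) partially overlaps it — only the 58.42 mm² overlap (of its 280.30 mm²) is removed, clipping the outline — 1 connected region; the r=10 cylinder at (-2, 0.5) contributes a regular 24-gon of circumradius 10; Subtracting the remaining from the first: starting from that combined region, the r=10 cylinder at (-2, 0.5) partially overlaps it — only the 204.72 mm² overlap (of its 310.58 mm²) is removed, clipping the outline — 1 connected region. The outline is a single polygon with 15 vertices. Extrusion per mm of travel: 0.4 × 0.24 / (π × 0.875²) = 0.039912. Accumulating E over each segment gives final E = 1.3038.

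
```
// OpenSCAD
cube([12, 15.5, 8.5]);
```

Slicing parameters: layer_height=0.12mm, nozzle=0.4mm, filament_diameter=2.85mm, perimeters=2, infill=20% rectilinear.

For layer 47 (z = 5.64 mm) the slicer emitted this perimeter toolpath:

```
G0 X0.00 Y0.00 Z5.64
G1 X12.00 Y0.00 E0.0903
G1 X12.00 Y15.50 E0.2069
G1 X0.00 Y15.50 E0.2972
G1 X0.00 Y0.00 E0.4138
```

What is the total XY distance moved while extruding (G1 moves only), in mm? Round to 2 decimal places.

55.00 mm

Sum the Euclidean lengths of each G1 segment: total = 55.00 mm.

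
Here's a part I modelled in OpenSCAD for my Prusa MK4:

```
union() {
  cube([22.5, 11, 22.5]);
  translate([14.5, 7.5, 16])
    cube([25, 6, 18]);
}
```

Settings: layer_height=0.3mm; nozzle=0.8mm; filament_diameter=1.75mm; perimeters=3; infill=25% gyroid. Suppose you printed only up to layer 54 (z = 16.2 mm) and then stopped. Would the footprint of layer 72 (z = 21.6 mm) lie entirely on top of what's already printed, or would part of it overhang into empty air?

Compare the two slices. At z = 16.2: the cube is present — its section is the full 22.5×11 rectangle (area 247.50 mm²); the cube at (14.5, 7.5) is present — its section is the full 25×6 rectangle (area 150.00 mm²); Merging all regions: the regions partially overlap — summed areas 397.50 mm² minus the doubly-counted overlap 28.00 mm² gives 369.50 mm² — area = 369.50 mm². At z = 21.6: the cube is present — its section is the full 22.5×11 rectangle (area 247.50 mm²); the 25×6 cube at (14.5, 7.5) contributes its full rectangle (area 150.00 mm²); Taking the union: the regions partially overlap — summed areas 397.50 mm² minus the doubly-counted overlap 28.00 mm² gives 369.50 mm² — area = 369.50 mm². Checking containment: the cross-section at z = 21.6 is a subset of the cross-section at z = 16.2.

entirely on top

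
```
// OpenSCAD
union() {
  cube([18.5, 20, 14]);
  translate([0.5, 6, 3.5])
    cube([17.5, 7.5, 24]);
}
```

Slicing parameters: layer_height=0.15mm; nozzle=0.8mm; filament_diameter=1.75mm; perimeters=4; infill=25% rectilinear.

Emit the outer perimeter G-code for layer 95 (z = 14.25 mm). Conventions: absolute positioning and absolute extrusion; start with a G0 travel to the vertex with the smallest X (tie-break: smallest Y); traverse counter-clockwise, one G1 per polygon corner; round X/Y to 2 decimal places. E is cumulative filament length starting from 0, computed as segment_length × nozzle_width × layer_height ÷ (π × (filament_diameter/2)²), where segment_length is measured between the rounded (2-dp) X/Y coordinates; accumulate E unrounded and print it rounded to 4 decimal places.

G0 X0.50 Y6.00 Z14.25
G1 X18.00 Y6.00 E0.8731
G1 X18.00 Y13.50 E1.2473
G1 X0.50 Y13.50 E2.1203
G1 X0.50 Y6.00 E2.4945

At z = 14.25 mm: the cube is absent (z outside [0, 14]); the cube at (0.5, 6) is present — its section is the full 17.5×7.5 rectangle; Taking the union: only the 17.5×7.5 cube at (0.5, 6) is present, so the union is just that shape — 1 connected region. The outline is a single polygon with 4 vertices. Extrusion per mm of travel: 0.8 × 0.15 / (π × 0.875²) = 0.049890. Accumulating E over each segment gives final E = 2.4945.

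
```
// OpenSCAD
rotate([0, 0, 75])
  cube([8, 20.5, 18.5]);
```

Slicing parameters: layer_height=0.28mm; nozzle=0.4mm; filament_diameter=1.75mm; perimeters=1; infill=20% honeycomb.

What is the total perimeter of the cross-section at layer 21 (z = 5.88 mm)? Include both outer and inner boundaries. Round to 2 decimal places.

At z = 5.88 mm: the cube is present — its section is the full 8×20.5 rectangle (perimeter 57.00 mm); (rotated 75° about Z; rotation is an isometry so areas/perimeters/island counts are preserved). Overall, the cross-section is a single solid region. Total boundary length (outer) = 57.00 mm.

57.00 mm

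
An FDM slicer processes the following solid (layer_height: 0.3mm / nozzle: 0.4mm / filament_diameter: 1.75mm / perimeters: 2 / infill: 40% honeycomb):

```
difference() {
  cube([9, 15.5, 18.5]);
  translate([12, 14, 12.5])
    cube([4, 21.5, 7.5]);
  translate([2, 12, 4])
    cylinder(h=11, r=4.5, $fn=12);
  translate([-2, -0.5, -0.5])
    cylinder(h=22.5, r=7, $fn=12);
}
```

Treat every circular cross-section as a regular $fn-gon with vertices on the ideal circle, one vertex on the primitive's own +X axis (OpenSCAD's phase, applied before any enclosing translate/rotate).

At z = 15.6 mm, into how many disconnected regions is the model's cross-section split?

1

At z = 15.6 mm: the 9×15.5 cube contributes its full rectangle; the cube at (12, 14) is present — its section is the full 4×21.5 rectangle; the cylinder at (2, 12) does not reach this height (z outside [4, 15]); the cylinder at (-2, -0.5): section is a regular 12-gon, circumradius r=7; Taking the first minus the rest: starting from the 9×15.5 cube, the 4×21.5 cube at (12, 14) misses the remaining region (no effect); the r=7 cylinder at (-2, -0.5) partially overlaps it — only the 20.82 mm² overlap (of its 147.00 mm²) is removed, clipping the outline — 1 connected region. The result has 1 disconnected region.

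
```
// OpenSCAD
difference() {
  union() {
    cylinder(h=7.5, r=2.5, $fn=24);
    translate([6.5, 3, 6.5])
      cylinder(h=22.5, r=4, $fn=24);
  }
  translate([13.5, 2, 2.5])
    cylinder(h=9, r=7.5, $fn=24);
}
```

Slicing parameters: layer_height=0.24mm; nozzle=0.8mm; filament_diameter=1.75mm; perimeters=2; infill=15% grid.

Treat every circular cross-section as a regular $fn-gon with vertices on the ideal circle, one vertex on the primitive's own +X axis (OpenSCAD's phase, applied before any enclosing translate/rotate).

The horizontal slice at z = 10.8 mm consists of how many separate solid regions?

At z = 10.8 mm: the cylinder does not reach this height (z outside [0, 7.5]); the r=4 cylinder at (6.5, 3) contributes a regular 24-gon of circumradius 4; Merging all regions: only the r=4 cylinder at (6.5, 3) is present, so the union is just that shape — 1 connected region; the cylinder at (13.5, 2): section is a regular 24-gon, circumradius r=7.5; After the difference (first − rest): starting from the result so far, the r=7.5 cylinder at (13.5, 2) partially overlaps it — only the 24.99 mm² overlap (of its 174.70 mm²) is removed, clipping the outline — 1 connected region. The result has 1 disconnected region.

1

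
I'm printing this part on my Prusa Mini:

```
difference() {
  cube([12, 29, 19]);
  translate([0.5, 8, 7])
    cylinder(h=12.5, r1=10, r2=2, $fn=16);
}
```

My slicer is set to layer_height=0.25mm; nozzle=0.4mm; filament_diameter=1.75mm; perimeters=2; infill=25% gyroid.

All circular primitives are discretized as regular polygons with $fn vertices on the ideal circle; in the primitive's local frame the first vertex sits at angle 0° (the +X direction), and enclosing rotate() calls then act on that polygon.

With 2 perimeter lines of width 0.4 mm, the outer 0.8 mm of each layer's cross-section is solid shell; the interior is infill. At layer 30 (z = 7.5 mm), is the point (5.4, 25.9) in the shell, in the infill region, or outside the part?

At z = 7.5 mm: the 12×29 cube contributes its full rectangle; the cone at (0.5, 8) contributes a regular 16-gon of circumradius 9.680 (interpolated between r1=10 and r2=2 at t=0.040); Subtracting the remaining from the first: starting from the 12×29 cube, the cone at (0.5, 8) partially overlaps it — only the 146.72 mm² overlap (of its 286.87 mm²) is removed, clipping the outline — 1 connected region. Overall, the cross-section is a single solid region. The nearest boundary edge runs (0.00, 29.00)→(12.00, 29.00); distance from the point to it = 3.10 mm. The point is inside the cross-section and 3.10 mm from the nearest boundary — more than the 0.8 mm shell width (2 × 0.4), so it's in the infill interior.

infill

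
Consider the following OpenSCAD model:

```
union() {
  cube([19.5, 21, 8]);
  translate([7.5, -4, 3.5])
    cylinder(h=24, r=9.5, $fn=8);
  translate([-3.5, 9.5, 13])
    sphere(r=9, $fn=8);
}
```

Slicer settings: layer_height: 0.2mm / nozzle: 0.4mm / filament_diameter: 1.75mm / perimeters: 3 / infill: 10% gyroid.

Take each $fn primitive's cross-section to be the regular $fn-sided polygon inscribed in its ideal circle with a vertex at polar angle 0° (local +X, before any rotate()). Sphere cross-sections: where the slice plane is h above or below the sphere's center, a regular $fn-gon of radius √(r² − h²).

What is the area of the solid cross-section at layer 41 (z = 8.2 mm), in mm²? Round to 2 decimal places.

At z = 8.2 mm: the cube is not intersected at this z (z outside [0, 8]); the cylinder at (7.5, -4): section is a regular 8-gon, circumradius r=9.5 (area = (8/2)·9.500²·sin(360°/8) = 255.27 mm²); the r=9 sphere at (-3.5, 9.5) slices to a regular 8-gon of circumradius 7.613 (√(r²−h²) with h=4.8 from center) (area = (8/2)·7.613²·sin(360°/8) = 163.94 mm²); Taking the union: the 2 present regions are separate (no shared area or edge), so areas and boundary lengths simply add and each stays a separate island — area = 419.20 mm². Overall, the cross-section has 2 separate islands. Net area = 419.20 mm².

419.20 mm²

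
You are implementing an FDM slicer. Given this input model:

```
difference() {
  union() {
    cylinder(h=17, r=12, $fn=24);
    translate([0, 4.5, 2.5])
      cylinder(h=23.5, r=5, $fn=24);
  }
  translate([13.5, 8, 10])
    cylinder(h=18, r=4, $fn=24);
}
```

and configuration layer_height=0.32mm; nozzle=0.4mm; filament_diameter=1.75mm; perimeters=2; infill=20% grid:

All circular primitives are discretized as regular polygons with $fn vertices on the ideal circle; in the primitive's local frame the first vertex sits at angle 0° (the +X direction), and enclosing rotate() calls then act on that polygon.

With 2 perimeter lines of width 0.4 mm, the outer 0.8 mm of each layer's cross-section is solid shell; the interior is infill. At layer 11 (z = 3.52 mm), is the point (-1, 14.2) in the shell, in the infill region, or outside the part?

outside

At z = 3.52 mm: the cylinder: section is a regular 24-gon, circumradius r=12; the r=5 cylinder at (0, 4.5) gives a regular 24-gon of circumradius 5 (constant along its height); Merging all regions: the r=5 cylinder at (0, 4.5) lies entirely inside the r=12 cylinder, so the union is just the r=12 cylinder — 1 connected region; the cylinder at (13.5, 8) is absent (z outside [10, 28]); After the difference (first − rest): none of the subtracted shapes is present at this height, so that combined region is unchanged — 1 connected region. Overall, the cross-section is a single solid region. The nearest boundary edge runs (-3.11, 11.59)→(0.00, 12.00); distance from the point to it = 2.31 mm. The point is not inside any of the regions above, so it lies outside the cross-section (2.31 mm from the nearest boundary).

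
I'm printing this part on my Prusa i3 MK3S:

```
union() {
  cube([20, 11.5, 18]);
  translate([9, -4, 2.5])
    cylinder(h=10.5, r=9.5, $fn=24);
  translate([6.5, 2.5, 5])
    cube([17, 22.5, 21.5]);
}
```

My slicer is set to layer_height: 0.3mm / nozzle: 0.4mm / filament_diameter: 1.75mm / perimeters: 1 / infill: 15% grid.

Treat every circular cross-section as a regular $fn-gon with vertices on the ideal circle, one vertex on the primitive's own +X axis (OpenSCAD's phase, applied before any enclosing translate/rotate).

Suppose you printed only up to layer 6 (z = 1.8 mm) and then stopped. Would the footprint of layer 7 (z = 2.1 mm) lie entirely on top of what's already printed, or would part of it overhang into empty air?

entirely on top

Compare the two slices. At z = 1.8: the 20×11.5 cube contributes its full rectangle (area 230.00 mm²); the cylinder at (9, -4) is not intersected at this z (z outside [2.5, 13]); the cube at (6.5, 2.5) does not reach this height (z outside [5, 26.5]); Taking the union: only the 20×11.5 cube is present, so the union is just that shape — area = 230.00 mm². At z = 2.1: the cube (footprint 20×11.5) is included at this height (area 230.00 mm²); the cylinder at (9, -4) is not intersected at this z (z outside [2.5, 13]); the cube at (6.5, 2.5) does not reach this height (z outside [5, 26.5]); Combining (union): only the 20×11.5 cube is present, so the union is just that shape — area = 230.00 mm². Checking containment: the cross-section at z = 2.1 is a subset of the cross-section at z = 1.8.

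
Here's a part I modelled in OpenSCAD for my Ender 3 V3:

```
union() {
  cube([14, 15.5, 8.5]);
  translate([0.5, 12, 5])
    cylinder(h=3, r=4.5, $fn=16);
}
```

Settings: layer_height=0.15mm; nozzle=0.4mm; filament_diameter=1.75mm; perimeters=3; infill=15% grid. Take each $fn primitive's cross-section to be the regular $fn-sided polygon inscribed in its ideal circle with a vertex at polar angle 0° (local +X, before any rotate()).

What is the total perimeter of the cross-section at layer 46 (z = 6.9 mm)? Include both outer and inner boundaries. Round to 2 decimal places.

At z = 6.9 mm: the cube (footprint 14×15.5) is included at this height (perimeter 59.00 mm); the r=4.5 cylinder at (0.5, 12) contributes a regular 16-gon of circumradius 4.5 (perimeter = 2·16·4.500·sin(180°/16) = 28.09 mm); Merging all regions: the regions partially overlap (shared area 33.22 mm²), so the edge portions inside another operand are dropped and the merged outline is re-measured after clipping — boundary = 64.37 mm. Overall, the cross-section is a single solid region. Total boundary length (outer) = 64.37 mm.

64.37 mm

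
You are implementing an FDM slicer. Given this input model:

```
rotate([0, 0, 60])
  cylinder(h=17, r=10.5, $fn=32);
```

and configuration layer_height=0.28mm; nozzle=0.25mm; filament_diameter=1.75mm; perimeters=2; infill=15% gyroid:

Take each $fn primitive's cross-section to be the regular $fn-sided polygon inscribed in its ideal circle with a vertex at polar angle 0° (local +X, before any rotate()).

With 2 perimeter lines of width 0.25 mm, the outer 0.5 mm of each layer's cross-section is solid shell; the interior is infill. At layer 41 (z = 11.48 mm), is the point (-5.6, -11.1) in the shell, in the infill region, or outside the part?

At z = 11.48 mm: the r=10.5 cylinder gives a regular 32-gon of circumradius 10.5 (constant along its height); (rotated 60° about Z; rotation is an isometry so areas/perimeters/island counts are preserved). Overall, the cross-section is a single solid region. Undo the 60° rotation: the query point maps to (-12.413, -0.700) in the un-rotated model frame. The nearest boundary edge runs (-10.50, 0.00)→(-10.30, -2.05); distance from the point to it = 1.97 mm. The point is not inside any of the regions above, so it lies outside the cross-section (1.97 mm from the nearest boundary).

outside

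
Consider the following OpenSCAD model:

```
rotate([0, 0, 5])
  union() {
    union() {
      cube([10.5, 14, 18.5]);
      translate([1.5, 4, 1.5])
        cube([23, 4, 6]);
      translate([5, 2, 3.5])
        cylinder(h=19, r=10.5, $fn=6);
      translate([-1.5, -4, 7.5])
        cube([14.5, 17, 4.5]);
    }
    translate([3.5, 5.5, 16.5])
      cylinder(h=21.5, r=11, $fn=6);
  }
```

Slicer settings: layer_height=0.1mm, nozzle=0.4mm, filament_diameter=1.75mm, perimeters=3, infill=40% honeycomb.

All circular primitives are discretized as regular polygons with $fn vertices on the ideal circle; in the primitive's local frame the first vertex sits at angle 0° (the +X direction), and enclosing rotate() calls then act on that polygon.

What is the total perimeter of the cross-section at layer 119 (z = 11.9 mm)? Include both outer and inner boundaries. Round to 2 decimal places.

72.45 mm

At z = 11.9 mm: the cube (footprint 10.5×14) is included at this height (perimeter 49.00 mm); the cube at (1.5, 4) is absent (z outside [1.5, 7.5]); the cylinder at (5, 2): section is a regular 6-gon, circumradius r=10.5 (perimeter = 2·6·10.500·sin(180°/6) = 63.00 mm); the cube at (-1.5, -4) is present — its section is the full 14.5×17 rectangle (perimeter 63.00 mm); Combining (union): the regions partially overlap (shared area 346.64 mm²), so the edge portions inside another operand are dropped and the merged outline is re-measured after clipping — boundary = 72.45 mm; the cylinder at (3.5, 5.5) is not intersected at this z (z outside [16.5, 38]); Combining (union): only the result so far is present, so the union is just that shape — boundary = 72.45 mm; (whole slice rotated 5° about Z — lengths, areas and connectivity unchanged). Overall, the cross-section is a single solid region. Total boundary length (outer) = 72.45 mm.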